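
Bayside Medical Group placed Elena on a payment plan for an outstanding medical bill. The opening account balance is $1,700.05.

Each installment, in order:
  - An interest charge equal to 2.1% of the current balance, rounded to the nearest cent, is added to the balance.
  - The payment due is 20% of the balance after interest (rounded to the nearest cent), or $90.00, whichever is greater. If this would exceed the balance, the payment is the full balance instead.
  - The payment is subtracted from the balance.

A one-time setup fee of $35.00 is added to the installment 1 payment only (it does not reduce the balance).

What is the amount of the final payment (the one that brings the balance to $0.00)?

$78.21

Installment 1: opening $1,700.05; interest $35.70 → $1,735.75; payment $347.15 (+ $35.00 fee); balance $1,388.60
Installment 2: opening $1,388.60; interest $29.16 → $1,417.76; payment $283.55; balance $1,134.21
Installment 3: opening $1,134.21; interest $23.82 → $1,158.03; payment $231.61; balance $926.42
Installment 4: opening $926.42; interest $19.45 → $945.87; payment $189.17; balance $756.70
Installment 5: opening $756.70; interest $15.89 → $772.59; payment $154.52; balance $618.07
Installment 6: opening $618.07; interest $12.98 → $631.05; payment $126.21; balance $504.84
Installment 7: opening $504.84; interest $10.60 → $515.44; payment $103.09; balance $412.35
Installment 8: opening $412.35; interest $8.66 → $421.01; payment $90.00; balance $331.01
Installment 9: opening $331.01; interest $6.95 → $337.96; payment $90.00; balance $247.96
Installment 10: opening $247.96; interest $5.21 → $253.17; payment $90.00; balance $163.17
Installment 11: opening $163.17; interest $3.43 → $166.60; payment $90.00; balance $76.60
Installment 12: opening $76.60; interest $1.61 → $78.21; payment $78.21; balance $0.00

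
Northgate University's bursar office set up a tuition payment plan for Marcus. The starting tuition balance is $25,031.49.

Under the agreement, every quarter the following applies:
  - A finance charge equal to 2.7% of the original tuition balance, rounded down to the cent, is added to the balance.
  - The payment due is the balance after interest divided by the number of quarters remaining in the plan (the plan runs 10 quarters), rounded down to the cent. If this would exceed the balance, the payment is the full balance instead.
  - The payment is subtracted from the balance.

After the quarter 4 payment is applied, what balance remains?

$16,961.17

Quarter 1: opening $25,031.49; interest $675.85 → $25,707.34; payment $2,570.73; balance $23,136.61
Quarter 2: opening $23,136.61; interest $675.85 → $23,812.46; payment $2,645.82; balance $21,166.64
Quarter 3: opening $21,166.64; interest $675.85 → $21,842.49; payment $2,730.31; balance $19,112.18
Quarter 4: opening $19,112.18; interest $675.85 → $19,788.03; payment $2,826.86; balance $16,961.17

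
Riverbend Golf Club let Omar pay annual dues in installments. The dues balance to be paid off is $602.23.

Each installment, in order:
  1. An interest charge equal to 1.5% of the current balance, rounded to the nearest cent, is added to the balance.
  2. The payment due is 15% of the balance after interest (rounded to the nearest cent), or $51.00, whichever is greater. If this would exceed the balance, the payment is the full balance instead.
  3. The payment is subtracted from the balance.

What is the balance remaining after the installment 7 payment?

# | Opening | Interest | Payment | End bal
1 | $602.23 | $9.03 | $91.69 | $519.57
2 | $519.57 | $7.79 | $79.10 | $448.26
3 | $448.26 | $6.72 | $68.25 | $386.73
4 | $386.73 | $5.80 | $58.88 | $333.65
5 | $333.65 | $5.00 | $51.00 | $287.65
6 | $287.65 | $4.31 | $51.00 | $240.96
7 | $240.96 | $3.61 | $51.00 | $193.57

$193.57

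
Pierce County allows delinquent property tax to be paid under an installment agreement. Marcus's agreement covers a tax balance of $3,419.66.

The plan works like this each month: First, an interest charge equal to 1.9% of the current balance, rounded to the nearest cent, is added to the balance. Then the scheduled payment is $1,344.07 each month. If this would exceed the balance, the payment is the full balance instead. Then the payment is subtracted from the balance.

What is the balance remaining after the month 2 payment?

# | Opening | Interest | Payment | End bal
1 | $3,419.66 | $64.97 | $1,344.07 | $2,140.56
2 | $2,140.56 | $40.67 | $1,344.07 | $837.16

$837.16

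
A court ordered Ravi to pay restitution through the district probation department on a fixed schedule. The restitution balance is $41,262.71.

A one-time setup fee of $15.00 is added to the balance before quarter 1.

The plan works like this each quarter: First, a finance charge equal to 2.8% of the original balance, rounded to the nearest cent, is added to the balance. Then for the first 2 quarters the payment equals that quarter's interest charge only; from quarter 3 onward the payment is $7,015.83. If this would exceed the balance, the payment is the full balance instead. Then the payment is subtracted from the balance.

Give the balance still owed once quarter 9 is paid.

$254.42

Quarter 1: $41,277.71 +$1,155.36 interest = $42,433.07; pay $1,155.36 → $41,277.71
Quarter 2: $41,277.71 +$1,155.36 interest = $42,433.07; pay $1,155.36 → $41,277.71
Quarter 3: $41,277.71 +$1,155.36 interest = $42,433.07; pay $7,015.83 → $35,417.24
Quarter 4: $35,417.24 +$1,155.36 interest = $36,572.60; pay $7,015.83 → $29,556.77
Quarter 5: $29,556.77 +$1,155.36 interest = $30,712.13; pay $7,015.83 → $23,696.30
Quarter 6: $23,696.30 +$1,155.36 interest = $24,851.66; pay $7,015.83 → $17,835.83
Quarter 7: $17,835.83 +$1,155.36 interest = $18,991.19; pay $7,015.83 → $11,975.36
Quarter 8: $11,975.36 +$1,155.36 interest = $13,130.72; pay $7,015.83 → $6,114.89
Quarter 9: $6,114.89 +$1,155.36 interest = $7,270.25; pay $7,015.83 → $254.42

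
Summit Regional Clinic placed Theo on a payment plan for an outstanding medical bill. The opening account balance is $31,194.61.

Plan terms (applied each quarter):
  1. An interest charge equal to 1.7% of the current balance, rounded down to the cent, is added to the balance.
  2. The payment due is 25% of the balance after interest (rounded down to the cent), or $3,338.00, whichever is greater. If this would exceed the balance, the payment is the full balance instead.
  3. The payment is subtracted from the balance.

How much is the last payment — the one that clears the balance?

Quarter 1: $31,194.61 +$530.30 interest = $31,724.91; pay $7,931.22 → $23,793.69
Quarter 2: $23,793.69 +$404.49 interest = $24,198.18; pay $6,049.54 → $18,148.64
Quarter 3: $18,148.64 +$308.52 interest = $18,457.16; pay $4,614.29 → $13,842.87
Quarter 4: $13,842.87 +$235.32 interest = $14,078.19; pay $3,519.54 → $10,558.65
Quarter 5: $10,558.65 +$179.49 interest = $10,738.14; pay $3,338.00 → $7,400.14
Quarter 6: $7,400.14 +$125.80 interest = $7,525.94; pay $3,338.00 → $4,187.94
Quarter 7: $4,187.94 +$71.19 interest = $4,259.13; pay $3,338.00 → $921.13
Quarter 8: $921.13 +$15.65 interest = $936.78; pay $936.78 → $0.00

$936.78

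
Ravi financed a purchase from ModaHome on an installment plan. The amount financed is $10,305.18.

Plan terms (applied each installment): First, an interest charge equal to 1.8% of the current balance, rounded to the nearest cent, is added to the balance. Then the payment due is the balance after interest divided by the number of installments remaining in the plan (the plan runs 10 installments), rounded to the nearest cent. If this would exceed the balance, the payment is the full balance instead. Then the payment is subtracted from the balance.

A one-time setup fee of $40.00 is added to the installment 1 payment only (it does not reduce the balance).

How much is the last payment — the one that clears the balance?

Installment 1: $10,305.18 +$185.49 interest = $10,490.67; pay $1,049.07 (+ $40.00 fee) → $9,441.60
Installment 2: $9,441.60 +$169.95 interest = $9,611.55; pay $1,067.95 → $8,543.60
Installment 3: $8,543.60 +$153.78 interest = $8,697.38; pay $1,087.17 → $7,610.21
Installment 4: $7,610.21 +$136.98 interest = $7,747.19; pay $1,106.74 → $6,640.45
Installment 5: $6,640.45 +$119.53 interest = $6,759.98; pay $1,126.66 → $5,633.32
Installment 6: $5,633.32 +$101.40 interest = $5,734.72; pay $1,146.94 → $4,587.78
Installment 7: $4,587.78 +$82.58 interest = $4,670.36; pay $1,167.59 → $3,502.77
Installment 8: $3,502.77 +$63.05 interest = $3,565.82; pay $1,188.61 → $2,377.21
Installment 9: $2,377.21 +$42.79 interest = $2,420.00; pay $1,210.00 → $1,210.00
Installment 10: $1,210.00 +$21.78 interest = $1,231.78; pay $1,231.78 → $0.00

$1,231.78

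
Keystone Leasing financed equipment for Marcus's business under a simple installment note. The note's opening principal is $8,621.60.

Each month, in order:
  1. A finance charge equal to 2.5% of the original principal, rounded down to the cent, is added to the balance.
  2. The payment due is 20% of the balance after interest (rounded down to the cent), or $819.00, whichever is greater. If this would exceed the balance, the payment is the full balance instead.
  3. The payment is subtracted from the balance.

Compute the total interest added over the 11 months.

$2,370.94

Month 1: opening $8,621.60; interest $215.54 → $8,837.14; payment $1,767.42; balance $7,069.72
Month 2: opening $7,069.72; interest $215.54 → $7,285.26; payment $1,457.05; balance $5,828.21
Month 3: opening $5,828.21; interest $215.54 → $6,043.75; payment $1,208.75; balance $4,835.00
Month 4: opening $4,835.00; interest $215.54 → $5,050.54; payment $1,010.10; balance $4,040.44
Month 5: opening $4,040.44; interest $215.54 → $4,255.98; payment $851.19; balance $3,404.79
Month 6: opening $3,404.79; interest $215.54 → $3,620.33; payment $819.00; balance $2,801.33
Month 7: opening $2,801.33; interest $215.54 → $3,016.87; payment $819.00; balance $2,197.87
Month 8: opening $2,197.87; interest $215.54 → $2,413.41; payment $819.00; balance $1,594.41
Month 9: opening $1,594.41; interest $215.54 → $1,809.95; payment $819.00; balance $990.95
Month 10: opening $990.95; interest $215.54 → $1,206.49; payment $819.00; balance $387.49
Month 11: opening $387.49; interest $215.54 → $603.03; payment $603.03; balance $0.00
Total interest: $215.54 + $215.54 + $215.54 + $215.54 + $215.54 + $215.54 + $215.54 + $215.54 + $215.54 + $215.54 + $215.54 = $2,370.94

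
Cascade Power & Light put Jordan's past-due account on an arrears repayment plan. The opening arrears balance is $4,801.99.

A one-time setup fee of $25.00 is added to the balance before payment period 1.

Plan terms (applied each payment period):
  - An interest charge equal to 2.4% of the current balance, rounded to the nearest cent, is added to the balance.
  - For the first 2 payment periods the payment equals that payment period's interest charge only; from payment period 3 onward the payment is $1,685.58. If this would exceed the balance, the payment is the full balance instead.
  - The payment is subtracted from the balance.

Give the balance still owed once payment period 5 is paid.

$3.87

# | Opening | Interest | Payment | End bal
1 | $4,826.99 | $115.85 | $115.85 | $4,826.99
2 | $4,826.99 | $115.85 | $115.85 | $4,826.99
3 | $4,826.99 | $115.85 | $1,685.58 | $3,257.26
4 | $3,257.26 | $78.17 | $1,685.58 | $1,649.85
5 | $1,649.85 | $39.60 | $1,685.58 | $3.87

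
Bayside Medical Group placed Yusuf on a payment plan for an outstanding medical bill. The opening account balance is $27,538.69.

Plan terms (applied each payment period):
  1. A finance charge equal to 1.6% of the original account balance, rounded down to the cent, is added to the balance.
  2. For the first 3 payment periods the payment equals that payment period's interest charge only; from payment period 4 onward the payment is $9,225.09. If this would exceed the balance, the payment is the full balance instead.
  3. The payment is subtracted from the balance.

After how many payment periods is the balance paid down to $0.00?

# | Opening | Interest | Payment | End bal
1 | $27,538.69 | $440.61 | $440.61 | $27,538.69
2 | $27,538.69 | $440.61 | $440.61 | $27,538.69
3 | $27,538.69 | $440.61 | $440.61 | $27,538.69
4 | $27,538.69 | $440.61 | $9,225.09 | $18,754.21
5 | $18,754.21 | $440.61 | $9,225.09 | $9,969.73
6 | $9,969.73 | $440.61 | $9,225.09 | $1,185.25
7 | $1,185.25 | $440.61 | $1,625.86 | $0.00
Balance reaches $0.00 in payment period 7.

7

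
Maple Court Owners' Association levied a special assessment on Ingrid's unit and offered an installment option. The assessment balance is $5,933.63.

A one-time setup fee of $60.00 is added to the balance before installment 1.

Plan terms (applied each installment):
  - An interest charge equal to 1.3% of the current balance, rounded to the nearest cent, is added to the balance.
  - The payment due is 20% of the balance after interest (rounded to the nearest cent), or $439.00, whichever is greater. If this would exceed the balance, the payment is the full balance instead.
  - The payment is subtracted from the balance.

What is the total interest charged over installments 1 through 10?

# | Opening | Interest | Payment | End bal
1 | $5,993.63 | $77.92 | $1,214.31 | $4,857.24
2 | $4,857.24 | $63.14 | $984.08 | $3,936.30
3 | $3,936.30 | $51.17 | $797.49 | $3,189.98
4 | $3,189.98 | $41.47 | $646.29 | $2,585.16
5 | $2,585.16 | $33.61 | $523.75 | $2,095.02
6 | $2,095.02 | $27.24 | $439.00 | $1,683.26
7 | $1,683.26 | $21.88 | $439.00 | $1,266.14
8 | $1,266.14 | $16.46 | $439.00 | $843.60
9 | $843.60 | $10.97 | $439.00 | $415.57
10 | $415.57 | $5.40 | $420.97 | $0.00
Total interest: $77.92 + $63.14 + $51.17 + $41.47 + $33.61 + $27.24 + $21.88 + $16.46 + $10.97 + $5.40 = $349.26

$349.26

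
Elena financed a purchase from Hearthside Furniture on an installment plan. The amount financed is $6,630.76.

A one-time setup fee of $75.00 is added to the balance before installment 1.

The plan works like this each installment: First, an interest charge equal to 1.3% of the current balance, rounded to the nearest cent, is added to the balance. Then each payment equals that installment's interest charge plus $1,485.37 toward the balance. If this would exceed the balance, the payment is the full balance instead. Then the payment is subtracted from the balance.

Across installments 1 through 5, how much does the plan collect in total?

Installment 1: $6,705.76 +$87.17 interest = $6,792.93; pay $1,572.54 → $5,220.39
Installment 2: $5,220.39 +$67.87 interest = $5,288.26; pay $1,553.24 → $3,735.02
Installment 3: $3,735.02 +$48.56 interest = $3,783.58; pay $1,533.93 → $2,249.65
Installment 4: $2,249.65 +$29.25 interest = $2,278.90; pay $1,514.62 → $764.28
Installment 5: $764.28 +$9.94 interest = $774.22; pay $774.22 → $0.00
Total paid: $6,948.55

$6,948.55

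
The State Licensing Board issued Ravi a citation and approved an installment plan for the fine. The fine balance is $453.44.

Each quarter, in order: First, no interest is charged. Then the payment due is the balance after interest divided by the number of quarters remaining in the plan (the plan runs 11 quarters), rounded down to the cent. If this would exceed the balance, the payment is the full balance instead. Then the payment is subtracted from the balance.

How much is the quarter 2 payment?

Quarter 1: $453.44 − $41.22 → $412.22
Quarter 2: $412.22 − $41.22 → $371.00

$41.22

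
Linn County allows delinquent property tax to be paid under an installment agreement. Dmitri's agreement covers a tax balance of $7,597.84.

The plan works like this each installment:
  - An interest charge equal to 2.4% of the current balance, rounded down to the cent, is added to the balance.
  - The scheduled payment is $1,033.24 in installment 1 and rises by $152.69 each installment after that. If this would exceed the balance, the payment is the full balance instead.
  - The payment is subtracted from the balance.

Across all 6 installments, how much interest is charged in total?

Installment 1: $7,597.84 +$182.34 interest = $7,780.18; pay $1,033.24 → $6,746.94
Installment 2: $6,746.94 +$161.92 interest = $6,908.86; pay $1,185.93 → $5,722.93
Installment 3: $5,722.93 +$137.35 interest = $5,860.28; pay $1,338.62 → $4,521.66
Installment 4: $4,521.66 +$108.51 interest = $4,630.17; pay $1,491.31 → $3,138.86
Installment 5: $3,138.86 +$75.33 interest = $3,214.19; pay $1,644.00 → $1,570.19
Installment 6: $1,570.19 +$37.68 interest = $1,607.87; pay $1,607.87 → $0.00
Total interest: $182.34 + $161.92 + $137.35 + $108.51 + $75.33 + $37.68 = $703.13

$703.13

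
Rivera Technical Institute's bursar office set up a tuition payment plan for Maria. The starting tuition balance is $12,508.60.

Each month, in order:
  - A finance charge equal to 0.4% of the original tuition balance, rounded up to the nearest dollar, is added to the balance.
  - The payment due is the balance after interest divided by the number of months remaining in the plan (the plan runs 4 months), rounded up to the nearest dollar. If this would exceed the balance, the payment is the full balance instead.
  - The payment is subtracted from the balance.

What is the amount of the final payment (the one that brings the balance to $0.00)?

# | Opening | Interest | Payment | End bal
1 | $12,508.60 | $51.00 | $3,140.00 | $9,419.60
2 | $9,419.60 | $51.00 | $3,157.00 | $6,313.60
3 | $6,313.60 | $51.00 | $3,183.00 | $3,181.60
4 | $3,181.60 | $51.00 | $3,232.60 | $0.00

$3,232.60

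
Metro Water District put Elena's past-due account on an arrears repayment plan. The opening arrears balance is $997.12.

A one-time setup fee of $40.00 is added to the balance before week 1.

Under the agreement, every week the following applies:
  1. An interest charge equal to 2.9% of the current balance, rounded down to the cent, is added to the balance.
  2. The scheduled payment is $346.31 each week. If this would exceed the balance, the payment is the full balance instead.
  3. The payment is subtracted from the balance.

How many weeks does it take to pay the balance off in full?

Week 1: $1,037.12 +$30.07 interest = $1,067.19; pay $346.31 → $720.88
Week 2: $720.88 +$20.90 interest = $741.78; pay $346.31 → $395.47
Week 3: $395.47 +$11.46 interest = $406.93; pay $346.31 → $60.62
Week 4: $60.62 +$1.75 interest = $62.37; pay $62.37 → $0.00
Balance reaches $0.00 in week 4.

4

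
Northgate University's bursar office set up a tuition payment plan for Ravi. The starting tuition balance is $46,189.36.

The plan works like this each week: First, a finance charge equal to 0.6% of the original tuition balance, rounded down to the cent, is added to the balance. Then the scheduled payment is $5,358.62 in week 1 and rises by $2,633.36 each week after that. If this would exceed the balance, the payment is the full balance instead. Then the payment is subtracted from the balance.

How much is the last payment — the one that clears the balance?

# | Opening | Interest | Payment | End bal
1 | $46,189.36 | $277.13 | $5,358.62 | $41,107.87
2 | $41,107.87 | $277.13 | $7,991.98 | $33,393.02
3 | $33,393.02 | $277.13 | $10,625.34 | $23,044.81
4 | $23,044.81 | $277.13 | $13,258.70 | $10,063.24
5 | $10,063.24 | $277.13 | $10,340.37 | $0.00

$10,340.37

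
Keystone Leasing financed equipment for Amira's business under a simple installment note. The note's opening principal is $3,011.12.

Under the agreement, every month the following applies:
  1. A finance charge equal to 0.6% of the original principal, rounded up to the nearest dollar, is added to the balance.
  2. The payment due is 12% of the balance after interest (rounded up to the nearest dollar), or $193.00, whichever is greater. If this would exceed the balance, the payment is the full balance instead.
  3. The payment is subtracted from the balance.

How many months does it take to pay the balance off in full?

# | Opening | Interest | Payment | End bal
1 | $3,011.12 | $19.00 | $364.00 | $2,666.12
2 | $2,666.12 | $19.00 | $323.00 | $2,362.12
3 | $2,362.12 | $19.00 | $286.00 | $2,095.12
4 | $2,095.12 | $19.00 | $254.00 | $1,860.12
5 | $1,860.12 | $19.00 | $226.00 | $1,653.12
6 | $1,653.12 | $19.00 | $201.00 | $1,471.12
7 | $1,471.12 | $19.00 | $193.00 | $1,297.12
8 | $1,297.12 | $19.00 | $193.00 | $1,123.12
9 | $1,123.12 | $19.00 | $193.00 | $949.12
10 | $949.12 | $19.00 | $193.00 | $775.12
11 | $775.12 | $19.00 | $193.00 | $601.12
12 | $601.12 | $19.00 | $193.00 | $427.12
13 | $427.12 | $19.00 | $193.00 | $253.12
14 | $253.12 | $19.00 | $193.00 | $79.12
15 | $79.12 | $19.00 | $98.12 | $0.00
Balance reaches $0.00 in month 15.

15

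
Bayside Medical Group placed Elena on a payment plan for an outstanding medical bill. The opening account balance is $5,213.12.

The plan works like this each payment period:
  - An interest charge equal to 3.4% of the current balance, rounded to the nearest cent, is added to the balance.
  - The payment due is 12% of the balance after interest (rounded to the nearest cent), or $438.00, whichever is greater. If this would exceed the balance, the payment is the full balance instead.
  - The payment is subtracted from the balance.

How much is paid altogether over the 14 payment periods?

$6,514.19

Payment period 1: opening $5,213.12; interest $177.25 → $5,390.37; payment $646.84; balance $4,743.53
Payment period 2: opening $4,743.53; interest $161.28 → $4,904.81; payment $588.58; balance $4,316.23
Payment period 3: opening $4,316.23; interest $146.75 → $4,462.98; payment $535.56; balance $3,927.42
Payment period 4: opening $3,927.42; interest $133.53 → $4,060.95; payment $487.31; balance $3,573.64
Payment period 5: opening $3,573.64; interest $121.50 → $3,695.14; payment $443.42; balance $3,251.72
Payment period 6: opening $3,251.72; interest $110.56 → $3,362.28; payment $438.00; balance $2,924.28
Payment period 7: opening $2,924.28; interest $99.43 → $3,023.71; payment $438.00; balance $2,585.71
Payment period 8: opening $2,585.71; interest $87.91 → $2,673.62; payment $438.00; balance $2,235.62
Payment period 9: opening $2,235.62; interest $76.01 → $2,311.63; payment $438.00; balance $1,873.63
Payment period 10: opening $1,873.63; interest $63.70 → $1,937.33; payment $438.00; balance $1,499.33
Payment period 11: opening $1,499.33; interest $50.98 → $1,550.31; payment $438.00; balance $1,112.31
Payment period 12: opening $1,112.31; interest $37.82 → $1,150.13; payment $438.00; balance $712.13
Payment period 13: opening $712.13; interest $24.21 → $736.34; payment $438.00; balance $298.34
Payment period 14: opening $298.34; interest $10.14 → $308.48; payment $308.48; balance $0.00
Total paid: $6,514.19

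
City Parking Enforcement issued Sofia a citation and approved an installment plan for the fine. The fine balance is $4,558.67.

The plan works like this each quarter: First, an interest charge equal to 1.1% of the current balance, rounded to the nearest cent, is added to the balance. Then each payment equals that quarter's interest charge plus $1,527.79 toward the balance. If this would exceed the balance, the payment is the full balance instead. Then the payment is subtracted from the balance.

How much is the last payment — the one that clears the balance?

Quarter 1: $4,558.67 +$50.15 interest = $4,608.82; pay $1,577.94 → $3,030.88
Quarter 2: $3,030.88 +$33.34 interest = $3,064.22; pay $1,561.13 → $1,503.09
Quarter 3: $1,503.09 +$16.53 interest = $1,519.62; pay $1,519.62 → $0.00

$1,519.62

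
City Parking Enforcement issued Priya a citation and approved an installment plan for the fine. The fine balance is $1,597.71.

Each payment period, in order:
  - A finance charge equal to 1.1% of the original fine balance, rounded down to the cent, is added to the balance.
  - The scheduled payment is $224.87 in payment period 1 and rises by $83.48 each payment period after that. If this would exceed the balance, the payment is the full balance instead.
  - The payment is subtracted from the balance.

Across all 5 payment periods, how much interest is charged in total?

$87.85

Payment period 1: opening $1,597.71; interest $17.57 → $1,615.28; payment $224.87; balance $1,390.41
Payment period 2: opening $1,390.41; interest $17.57 → $1,407.98; payment $308.35; balance $1,099.63
Payment period 3: opening $1,099.63; interest $17.57 → $1,117.20; payment $391.83; balance $725.37
Payment period 4: opening $725.37; interest $17.57 → $742.94; payment $475.31; balance $267.63
Payment period 5: opening $267.63; interest $17.57 → $285.20; payment $285.20; balance $0.00
Total interest: $17.57 + $17.57 + $17.57 + $17.57 + $17.57 = $87.85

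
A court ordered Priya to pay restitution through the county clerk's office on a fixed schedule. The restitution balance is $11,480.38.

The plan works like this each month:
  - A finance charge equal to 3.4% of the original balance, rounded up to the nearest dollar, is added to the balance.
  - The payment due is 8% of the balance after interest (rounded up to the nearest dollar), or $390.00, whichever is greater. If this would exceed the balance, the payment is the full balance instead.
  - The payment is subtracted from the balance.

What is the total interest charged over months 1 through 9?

Month 1: opening $11,480.38; interest $391.00 → $11,871.38; payment $950.00; balance $10,921.38
Month 2: opening $10,921.38; interest $391.00 → $11,312.38; payment $905.00; balance $10,407.38
Month 3: opening $10,407.38; interest $391.00 → $10,798.38; payment $864.00; balance $9,934.38
Month 4: opening $9,934.38; interest $391.00 → $10,325.38; payment $827.00; balance $9,498.38
Month 5: opening $9,498.38; interest $391.00 → $9,889.38; payment $792.00; balance $9,097.38
Month 6: opening $9,097.38; interest $391.00 → $9,488.38; payment $760.00; balance $8,728.38
Month 7: opening $8,728.38; interest $391.00 → $9,119.38; payment $730.00; balance $8,389.38
Month 8: opening $8,389.38; interest $391.00 → $8,780.38; payment $703.00; balance $8,077.38
Month 9: opening $8,077.38; interest $391.00 → $8,468.38; payment $678.00; balance $7,790.38
Total interest: $391.00 + $391.00 + $391.00 + $391.00 + $391.00 + $391.00 + $391.00 + $391.00 + $391.00 = $3,519.00

$3,519.00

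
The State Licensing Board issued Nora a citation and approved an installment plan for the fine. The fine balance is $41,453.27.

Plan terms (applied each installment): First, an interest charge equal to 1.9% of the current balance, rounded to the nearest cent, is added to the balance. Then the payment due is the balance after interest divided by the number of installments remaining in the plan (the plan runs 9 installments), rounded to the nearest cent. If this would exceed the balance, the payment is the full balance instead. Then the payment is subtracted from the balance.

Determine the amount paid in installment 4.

Installment 1: opening $41,453.27; interest $787.61 → $42,240.88; payment $4,693.43; balance $37,547.45
Installment 2: opening $37,547.45; interest $713.40 → $38,260.85; payment $4,782.61; balance $33,478.24
Installment 3: opening $33,478.24; interest $636.09 → $34,114.33; payment $4,873.48; balance $29,240.85
Installment 4: opening $29,240.85; interest $555.58 → $29,796.43; payment $4,966.07; balance $24,830.36

$4,966.07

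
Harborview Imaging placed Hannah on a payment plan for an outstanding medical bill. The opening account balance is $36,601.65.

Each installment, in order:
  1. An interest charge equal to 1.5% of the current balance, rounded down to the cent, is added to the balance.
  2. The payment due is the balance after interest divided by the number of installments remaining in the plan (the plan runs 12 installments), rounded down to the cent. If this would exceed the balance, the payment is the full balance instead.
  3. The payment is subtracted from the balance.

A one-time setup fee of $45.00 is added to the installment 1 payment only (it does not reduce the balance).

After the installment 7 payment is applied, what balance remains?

$16,925.90

# | Opening | Interest | Payment | Fee | End bal
1 | $36,601.65 | $549.02 | $3,095.88 | $45.00 | $34,054.79
2 | $34,054.79 | $510.82 | $3,142.32 | — | $31,423.29
3 | $31,423.29 | $471.34 | $3,189.46 | — | $28,705.17
4 | $28,705.17 | $430.57 | $3,237.30 | — | $25,898.44
5 | $25,898.44 | $388.47 | $3,285.86 | — | $23,001.05
6 | $23,001.05 | $345.01 | $3,335.15 | — | $20,010.91
7 | $20,010.91 | $300.16 | $3,385.17 | — | $16,925.90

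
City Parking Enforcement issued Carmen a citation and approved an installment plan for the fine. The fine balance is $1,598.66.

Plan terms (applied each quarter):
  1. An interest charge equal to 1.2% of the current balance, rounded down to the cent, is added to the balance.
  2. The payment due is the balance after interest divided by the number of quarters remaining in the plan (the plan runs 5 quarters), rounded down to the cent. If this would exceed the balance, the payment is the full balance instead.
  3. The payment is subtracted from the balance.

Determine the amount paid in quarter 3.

$331.38

Quarter 1: opening $1,598.66; interest $19.18 → $1,617.84; payment $323.56; balance $1,294.28
Quarter 2: opening $1,294.28; interest $15.53 → $1,309.81; payment $327.45; balance $982.36
Quarter 3: opening $982.36; interest $11.78 → $994.14; payment $331.38; balance $662.76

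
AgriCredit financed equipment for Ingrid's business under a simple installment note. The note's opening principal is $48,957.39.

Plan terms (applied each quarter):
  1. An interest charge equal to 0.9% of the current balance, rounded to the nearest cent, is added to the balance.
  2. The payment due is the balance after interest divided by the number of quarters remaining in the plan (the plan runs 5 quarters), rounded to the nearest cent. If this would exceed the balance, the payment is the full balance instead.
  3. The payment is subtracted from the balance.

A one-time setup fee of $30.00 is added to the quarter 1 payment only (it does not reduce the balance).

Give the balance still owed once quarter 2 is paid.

$29,905.56

# | Opening | Interest | Payment | Fee | End bal
1 | $48,957.39 | $440.62 | $9,879.60 | $30.00 | $39,518.41
2 | $39,518.41 | $355.67 | $9,968.52 | — | $29,905.56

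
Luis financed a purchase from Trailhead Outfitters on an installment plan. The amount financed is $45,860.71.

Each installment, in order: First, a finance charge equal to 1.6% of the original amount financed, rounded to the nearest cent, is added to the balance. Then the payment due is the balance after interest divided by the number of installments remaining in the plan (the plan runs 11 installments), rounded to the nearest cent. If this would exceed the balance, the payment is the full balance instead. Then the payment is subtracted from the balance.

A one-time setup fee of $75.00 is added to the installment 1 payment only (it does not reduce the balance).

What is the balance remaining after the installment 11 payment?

Installment 1: $45,860.71 +$733.77 interest = $46,594.48; pay $4,235.86 (+ $75.00 fee) → $42,358.62
Installment 2: $42,358.62 +$733.77 interest = $43,092.39; pay $4,309.24 → $38,783.15
Installment 3: $38,783.15 +$733.77 interest = $39,516.92; pay $4,390.77 → $35,126.15
Installment 4: $35,126.15 +$733.77 interest = $35,859.92; pay $4,482.49 → $31,377.43
Installment 5: $31,377.43 +$733.77 interest = $32,111.20; pay $4,587.31 → $27,523.89
Installment 6: $27,523.89 +$733.77 interest = $28,257.66; pay $4,709.61 → $23,548.05
Installment 7: $23,548.05 +$733.77 interest = $24,281.82; pay $4,856.36 → $19,425.46
Installment 8: $19,425.46 +$733.77 interest = $20,159.23; pay $5,039.81 → $15,119.42
Installment 9: $15,119.42 +$733.77 interest = $15,853.19; pay $5,284.40 → $10,568.79
Installment 10: $10,568.79 +$733.77 interest = $11,302.56; pay $5,651.28 → $5,651.28
Installment 11: $5,651.28 +$733.77 interest = $6,385.05; pay $6,385.05 → $0.00

$0.00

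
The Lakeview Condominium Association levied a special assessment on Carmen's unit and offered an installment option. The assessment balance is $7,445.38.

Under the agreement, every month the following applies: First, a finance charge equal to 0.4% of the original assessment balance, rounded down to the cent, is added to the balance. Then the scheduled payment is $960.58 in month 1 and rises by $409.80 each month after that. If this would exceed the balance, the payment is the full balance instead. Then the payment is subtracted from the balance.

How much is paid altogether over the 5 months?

$7,594.28

Month 1: opening $7,445.38; interest $29.78 → $7,475.16; payment $960.58; balance $6,514.58
Month 2: opening $6,514.58; interest $29.78 → $6,544.36; payment $1,370.38; balance $5,173.98
Month 3: opening $5,173.98; interest $29.78 → $5,203.76; payment $1,780.18; balance $3,423.58
Month 4: opening $3,423.58; interest $29.78 → $3,453.36; payment $2,189.98; balance $1,263.38
Month 5: opening $1,263.38; interest $29.78 → $1,293.16; payment $1,293.16; balance $0.00
Total paid: $7,594.28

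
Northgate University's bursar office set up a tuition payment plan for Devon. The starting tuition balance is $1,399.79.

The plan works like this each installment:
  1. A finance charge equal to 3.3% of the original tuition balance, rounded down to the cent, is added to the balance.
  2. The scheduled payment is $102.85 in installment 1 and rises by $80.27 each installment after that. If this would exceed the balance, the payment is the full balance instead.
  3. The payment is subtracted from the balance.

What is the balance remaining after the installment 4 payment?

$691.53

# | Opening | Interest | Payment | End bal
1 | $1,399.79 | $46.19 | $102.85 | $1,343.13
2 | $1,343.13 | $46.19 | $183.12 | $1,206.20
3 | $1,206.20 | $46.19 | $263.39 | $989.00
4 | $989.00 | $46.19 | $343.66 | $691.53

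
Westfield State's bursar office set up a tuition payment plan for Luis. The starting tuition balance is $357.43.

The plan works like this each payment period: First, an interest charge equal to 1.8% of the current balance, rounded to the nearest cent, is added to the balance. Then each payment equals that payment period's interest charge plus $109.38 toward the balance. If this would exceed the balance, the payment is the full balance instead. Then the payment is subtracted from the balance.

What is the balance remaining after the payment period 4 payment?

$0.00

Payment period 1: opening $357.43; interest $6.43 → $363.86; payment $115.81; balance $248.05
Payment period 2: opening $248.05; interest $4.46 → $252.51; payment $113.84; balance $138.67
Payment period 3: opening $138.67; interest $2.50 → $141.17; payment $111.88; balance $29.29
Payment period 4: opening $29.29; interest $0.53 → $29.82; payment $29.82; balance $0.00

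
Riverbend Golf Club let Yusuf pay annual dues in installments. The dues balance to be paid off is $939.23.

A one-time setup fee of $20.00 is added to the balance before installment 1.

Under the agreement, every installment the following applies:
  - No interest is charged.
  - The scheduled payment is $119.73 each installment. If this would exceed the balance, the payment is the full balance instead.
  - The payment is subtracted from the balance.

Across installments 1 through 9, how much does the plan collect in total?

Installment 1: $959.23 − $119.73 → $839.50
Installment 2: $839.50 − $119.73 → $719.77
Installment 3: $719.77 − $119.73 → $600.04
Installment 4: $600.04 − $119.73 → $480.31
Installment 5: $480.31 − $119.73 → $360.58
Installment 6: $360.58 − $119.73 → $240.85
Installment 7: $240.85 − $119.73 → $121.12
Installment 8: $121.12 − $119.73 → $1.39
Installment 9: $1.39 − $1.39 → $0.00
Total paid: $959.23

$959.23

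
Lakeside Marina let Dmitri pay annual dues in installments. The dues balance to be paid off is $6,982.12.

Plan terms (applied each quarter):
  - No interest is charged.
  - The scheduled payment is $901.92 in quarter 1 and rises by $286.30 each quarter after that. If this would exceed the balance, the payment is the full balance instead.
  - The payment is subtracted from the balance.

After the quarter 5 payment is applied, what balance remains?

$0.00

Quarter 1: opening $6,982.12; payment $901.92; balance $6,080.20
Quarter 2: opening $6,080.20; payment $1,188.22; balance $4,891.98
Quarter 3: opening $4,891.98; payment $1,474.52; balance $3,417.46
Quarter 4: opening $3,417.46; payment $1,760.82; balance $1,656.64
Quarter 5: opening $1,656.64; payment $1,656.64; balance $0.00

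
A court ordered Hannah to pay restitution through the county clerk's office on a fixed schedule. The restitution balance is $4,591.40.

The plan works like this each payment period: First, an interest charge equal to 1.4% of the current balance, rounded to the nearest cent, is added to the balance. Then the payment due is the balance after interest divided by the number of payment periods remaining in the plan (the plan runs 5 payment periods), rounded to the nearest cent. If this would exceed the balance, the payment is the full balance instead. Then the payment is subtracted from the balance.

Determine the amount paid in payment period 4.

# | Opening | Interest | Payment | End bal
1 | $4,591.40 | $64.28 | $931.14 | $3,724.54
2 | $3,724.54 | $52.14 | $944.17 | $2,832.51
3 | $2,832.51 | $39.66 | $957.39 | $1,914.78
4 | $1,914.78 | $26.81 | $970.80 | $970.79

$970.80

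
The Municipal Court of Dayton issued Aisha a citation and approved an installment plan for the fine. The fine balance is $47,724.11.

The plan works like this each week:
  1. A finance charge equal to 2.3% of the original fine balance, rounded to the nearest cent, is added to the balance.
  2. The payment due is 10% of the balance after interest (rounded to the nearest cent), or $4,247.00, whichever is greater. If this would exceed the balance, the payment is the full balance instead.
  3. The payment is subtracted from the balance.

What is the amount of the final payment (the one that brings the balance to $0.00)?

$3,838.96

Week 1: $47,724.11 +$1,097.65 interest = $48,821.76; pay $4,882.18 → $43,939.58
Week 2: $43,939.58 +$1,097.65 interest = $45,037.23; pay $4,503.72 → $40,533.51
Week 3: $40,533.51 +$1,097.65 interest = $41,631.16; pay $4,247.00 → $37,384.16
Week 4: $37,384.16 +$1,097.65 interest = $38,481.81; pay $4,247.00 → $34,234.81
Week 5: $34,234.81 +$1,097.65 interest = $35,332.46; pay $4,247.00 → $31,085.46
Week 6: $31,085.46 +$1,097.65 interest = $32,183.11; pay $4,247.00 → $27,936.11
Week 7: $27,936.11 +$1,097.65 interest = $29,033.76; pay $4,247.00 → $24,786.76
Week 8: $24,786.76 +$1,097.65 interest = $25,884.41; pay $4,247.00 → $21,637.41
Week 9: $21,637.41 +$1,097.65 interest = $22,735.06; pay $4,247.00 → $18,488.06
Week 10: $18,488.06 +$1,097.65 interest = $19,585.71; pay $4,247.00 → $15,338.71
Week 11: $15,338.71 +$1,097.65 interest = $16,436.36; pay $4,247.00 → $12,189.36
Week 12: $12,189.36 +$1,097.65 interest = $13,287.01; pay $4,247.00 → $9,040.01
Week 13: $9,040.01 +$1,097.65 interest = $10,137.66; pay $4,247.00 → $5,890.66
Week 14: $5,890.66 +$1,097.65 interest = $6,988.31; pay $4,247.00 → $2,741.31
Week 15: $2,741.31 +$1,097.65 interest = $3,838.96; pay $3,838.96 → $0.00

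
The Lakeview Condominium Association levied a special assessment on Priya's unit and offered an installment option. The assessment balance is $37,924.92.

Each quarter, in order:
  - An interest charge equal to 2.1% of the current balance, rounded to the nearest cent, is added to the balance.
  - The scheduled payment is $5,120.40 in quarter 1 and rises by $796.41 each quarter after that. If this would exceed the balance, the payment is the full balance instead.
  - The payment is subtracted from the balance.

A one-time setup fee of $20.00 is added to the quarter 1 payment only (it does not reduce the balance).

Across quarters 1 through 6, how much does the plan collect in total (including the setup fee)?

Quarter 1: $37,924.92 +$796.42 interest = $38,721.34; pay $5,120.40 (+ $20.00 fee) → $33,600.94
Quarter 2: $33,600.94 +$705.62 interest = $34,306.56; pay $5,916.81 → $28,389.75
Quarter 3: $28,389.75 +$596.18 interest = $28,985.93; pay $6,713.22 → $22,272.71
Quarter 4: $22,272.71 +$467.73 interest = $22,740.44; pay $7,509.63 → $15,230.81
Quarter 5: $15,230.81 +$319.85 interest = $15,550.66; pay $8,306.04 → $7,244.62
Quarter 6: $7,244.62 +$152.14 interest = $7,396.76; pay $7,396.76 → $0.00
Total paid: $40,982.86

$40,982.86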